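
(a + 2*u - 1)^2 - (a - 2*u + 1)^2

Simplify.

4*a*(2*u - 1)

Binomially expand both and collect terms in a, (2*u - 1).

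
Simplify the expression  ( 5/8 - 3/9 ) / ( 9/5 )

35/216

Numerator: 5/8 - 3/9 = 7/24
Denominator: 9/5 = 9/5
Divide: (7/24) · (5/9) = 35/216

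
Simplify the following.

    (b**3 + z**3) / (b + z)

z**3 + b**3 = (b + z)(b**2 - b*z + z**2).

b**2 - b*z + z**2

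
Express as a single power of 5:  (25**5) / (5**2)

5**8

25**5 = 5**10; 5**2 = 5**2
Combine exponents: 5**8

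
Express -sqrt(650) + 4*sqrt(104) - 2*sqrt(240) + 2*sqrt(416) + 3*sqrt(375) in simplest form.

7*sqrt(15) + 11*sqrt(26)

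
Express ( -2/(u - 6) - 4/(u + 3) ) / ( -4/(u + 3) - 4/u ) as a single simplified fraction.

(3*u^2 - 9*u)/(4*u^2 - 18*u - 36)

Numerator: -2/(u - 6) - 4/(u + 3) = (-6*u + 18)/(u^2 - 3*u - 18)
Denominator: -4/(u + 3) - 4/u = (-8*u - 12)/(u^2 + 3*u)
Divide: ((-6*u + 18)/(u^2 - 3*u - 18)) · ((u^2 + 3*u)/(-8*u - 12)) = (3*u^2 - 9*u)/(4*u^2 - 18*u - 36)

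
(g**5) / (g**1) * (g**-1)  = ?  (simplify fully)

g**3

Quotient: g**4
Multiply by (g**-1): add exponents.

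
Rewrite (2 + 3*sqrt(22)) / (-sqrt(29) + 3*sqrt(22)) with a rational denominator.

Multiply numerator and denominator by sqrt(29) + 3*sqrt(22).
Denominator becomes 169; numerator becomes 2*sqrt(29) + 6*sqrt(22) + 3*sqrt(638) + 198.

(2*sqrt(29) + 6*sqrt(22) + 3*sqrt(638) + 198)/169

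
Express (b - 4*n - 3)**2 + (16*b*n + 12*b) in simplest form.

(b + 4*n + 3)**2

Expand the square and combine the (16*b*n + 12*b) term.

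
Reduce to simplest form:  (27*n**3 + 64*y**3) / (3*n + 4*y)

9*n**2 - 12*n*y + 16*y**2

Factor as (a+b)(a**2-ab+b**2) with a=(4*y), b=(3*n).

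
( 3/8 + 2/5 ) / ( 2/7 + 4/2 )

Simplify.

217/640

Numerator: 3/8 + 2/5 = 31/40
Denominator: 2/7 + 4/2 = 16/7
Divide: (31/40) · (7/16) = 217/640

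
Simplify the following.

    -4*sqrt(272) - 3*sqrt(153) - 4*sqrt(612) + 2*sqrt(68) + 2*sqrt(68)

-41*sqrt(17)

4*sqrt(272) = 16*sqrt(17); 3*sqrt(153) = 9*sqrt(17); 4*sqrt(612) = 24*sqrt(17); 2*sqrt(68) = 4*sqrt(17); 2*sqrt(68) = 4*sqrt(17)
Combine: (-16 - 9 - 24 + 4 + 4)·sqrt(17) = -41*sqrt(17)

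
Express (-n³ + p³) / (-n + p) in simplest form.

n² + n*p + p²

Factor as (a-b)(a^2+ab+b^2) with a=p, b=n.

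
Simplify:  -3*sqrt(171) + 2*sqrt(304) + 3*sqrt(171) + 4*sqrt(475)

3*sqrt(171) = 9*sqrt(19); 2*sqrt(304) = 8*sqrt(19); 3*sqrt(171) = 9*sqrt(19); 4*sqrt(475) = 20*sqrt(19)
Combine: (-9 + 8 + 9 + 20)·sqrt(19) = 28*sqrt(19)

28*sqrt(19)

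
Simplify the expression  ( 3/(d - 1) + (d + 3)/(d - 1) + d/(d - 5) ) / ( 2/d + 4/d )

Numerator: 3/(d - 1) + (d + 3)/(d - 1) + d/(d - 5) = (2*d² - 30)/(d² - 6*d + 5)
Denominator: 2/d + 4/d = 6/d
Divide: ((2*d² - 30)/(d² - 6*d + 5)) · (d/6) = (d³ - 15*d)/(3*d² - 18*d + 15)

(d³ - 15*d)/(3*d² - 18*d + 15)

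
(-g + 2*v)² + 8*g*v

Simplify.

(g + 2*v)²

Expand the square and combine the 8*g*v term.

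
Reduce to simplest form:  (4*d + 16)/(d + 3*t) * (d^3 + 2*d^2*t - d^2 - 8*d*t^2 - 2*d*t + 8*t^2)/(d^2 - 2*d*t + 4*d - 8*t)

Factor: 4*d + 16 = 4*(d + 4);  d^3 + 2*d^2*t - d^2 - 8*d*t^2 - 2*d*t + 8*t^2 = (d - 2*t)*(d - 1)*(d + 4*t);  d^2 - 2*d*t + 4*d - 8*t = (d + 4)*(d - 2*t)
Cancel the common factors (d - 2*t), (d + 4).

(4*d^2 + 16*d*t - 4*d - 16*t)/(d + 3*t)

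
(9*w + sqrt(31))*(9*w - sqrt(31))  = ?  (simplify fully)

Difference of squares with P = 9*w, Q = sqrt(31).

81*w^2 - 31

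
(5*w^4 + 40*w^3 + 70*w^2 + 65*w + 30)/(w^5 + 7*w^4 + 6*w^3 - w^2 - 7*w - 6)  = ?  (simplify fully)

5/(w - 1)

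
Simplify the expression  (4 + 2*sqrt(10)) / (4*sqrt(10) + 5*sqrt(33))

Multiply numerator and denominator by -5*sqrt(33) + 4*sqrt(10).
Denominator becomes -665; numerator becomes -10*sqrt(330) - 20*sqrt(33) + 16*sqrt(10) + 80.

(-80 - 16*sqrt(10) + 20*sqrt(33) + 10*sqrt(330))/665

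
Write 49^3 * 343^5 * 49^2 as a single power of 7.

49^3 = 7^6; 343^5 = 7^15; 49^2 = 7^4
Combine exponents: 7^25

7^25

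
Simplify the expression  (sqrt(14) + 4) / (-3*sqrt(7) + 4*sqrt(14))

(21*sqrt(2) + 12*sqrt(7) + 56 + 16*sqrt(14))/161

Multiply numerator and denominator by 3*sqrt(7) + 4*sqrt(14).
Denominator becomes 161; numerator becomes 21*sqrt(2) + 12*sqrt(7) + 56 + 16*sqrt(14).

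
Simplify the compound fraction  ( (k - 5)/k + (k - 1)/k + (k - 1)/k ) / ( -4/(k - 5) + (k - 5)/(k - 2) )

(3*k**3 - 28*k**2 + 79*k - 70)/(k**3 - 14*k**2 + 33*k)

Numerator: (k - 5)/k + (k - 1)/k + (k - 1)/k = (3*k - 7)/k
Denominator: -4/(k - 5) + (k - 5)/(k - 2) = (k**2 - 14*k + 33)/(k**2 - 7*k + 10)
Divide: ((3*k - 7)/k) · ((k**2 - 7*k + 10)/(k**2 - 14*k + 33)) = (3*k**3 - 28*k**2 + 79*k - 70)/(k**3 - 14*k**2 + 33*k)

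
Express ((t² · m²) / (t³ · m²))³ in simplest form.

t^(-3)

Inside the bracket: (t^-1)
Raise to the power 3: (t^-3)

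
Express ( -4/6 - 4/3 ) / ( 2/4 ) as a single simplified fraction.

-4

Numerator: -4/6 - 4/3 = -2
Denominator: 2/4 = 1/2
Divide: (-2) · (2) = -4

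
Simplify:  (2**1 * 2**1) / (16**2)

2**1 = 2**1; 2**1 = 2**1; 16**2 = 2**8
Combine exponents: 2**(-6)

2**(-6)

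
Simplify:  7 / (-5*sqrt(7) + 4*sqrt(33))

(35*sqrt(7) + 28*sqrt(33))/353

Multiply numerator and denominator by 5*sqrt(7) + 4*sqrt(33).
Denominator becomes 353; numerator becomes 35*sqrt(7) + 28*sqrt(33).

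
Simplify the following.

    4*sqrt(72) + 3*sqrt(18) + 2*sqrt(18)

4*sqrt(72) = 24*sqrt(2); 3*sqrt(18) = 9*sqrt(2); 2*sqrt(18) = 6*sqrt(2)
Combine: (24 + 9 + 6)·sqrt(2) = 39*sqrt(2)

39*sqrt(2)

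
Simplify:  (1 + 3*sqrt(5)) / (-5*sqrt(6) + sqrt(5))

(-15*sqrt(30) - 15 - 5*sqrt(6) - sqrt(5))/145

Multiply numerator and denominator by sqrt(5) + 5*sqrt(6).
Denominator becomes -145; numerator becomes sqrt(5) + 5*sqrt(6) + 15 + 15*sqrt(30).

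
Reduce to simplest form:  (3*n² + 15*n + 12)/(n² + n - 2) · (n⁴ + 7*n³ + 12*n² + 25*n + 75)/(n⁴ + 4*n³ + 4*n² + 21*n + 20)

(3*n² + 24*n + 45)/(n² + n - 2)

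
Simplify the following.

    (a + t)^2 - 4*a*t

(a - t)^2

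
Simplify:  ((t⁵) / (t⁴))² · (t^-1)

Inside the bracket: t¹
Raise to the power 2: t²
Multiply by (t^-1): add exponents.

t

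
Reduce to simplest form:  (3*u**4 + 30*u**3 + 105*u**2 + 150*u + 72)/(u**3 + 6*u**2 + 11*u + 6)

Factor: 3*u**4 + 30*u**3 + 105*u**2 + 150*u + 72 = 3*(u + 1)*(u + 4)*(u + 3)*(u + 2);  u**3 + 6*u**2 + 11*u + 6 = (u + 1)*(u + 2)*(u + 3)
Cancel the common factors (u + 2), (u + 1), (u + 3).

3*u + 12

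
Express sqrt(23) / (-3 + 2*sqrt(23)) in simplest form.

Multiply numerator and denominator by -2*sqrt(23) - 3.
Denominator becomes -83; numerator becomes -46 - 3*sqrt(23).

(3*sqrt(23) + 46)/83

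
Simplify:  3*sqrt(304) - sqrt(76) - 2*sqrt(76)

6*sqrt(19)

3*sqrt(304) = 12*sqrt(19); sqrt(76) = 2*sqrt(19); 2*sqrt(76) = 4*sqrt(19)
Combine: (12 - 2 - 4)·sqrt(19) = 6*sqrt(19)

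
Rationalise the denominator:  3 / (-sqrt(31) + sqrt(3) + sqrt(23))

(15*sqrt(31) + 33*sqrt(23) + 153*sqrt(3) + 6*sqrt(2139))/251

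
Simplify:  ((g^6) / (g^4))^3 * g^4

g^10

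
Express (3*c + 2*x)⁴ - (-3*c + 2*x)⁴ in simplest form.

432*c³*x + 192*c*x³

Write as f((2*x),(3*c)) - f((2*x),-(3*c)) and expand.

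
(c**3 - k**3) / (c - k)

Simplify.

c**2 + c*k + k**2

Apply the difference-of-cubes factorisation and cancel (c - k).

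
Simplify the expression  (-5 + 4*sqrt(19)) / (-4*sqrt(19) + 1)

(-299 + 16*sqrt(19))/303

Multiply numerator and denominator by 1 + 4*sqrt(19).
Denominator becomes -303; numerator becomes -16*sqrt(19) + 299.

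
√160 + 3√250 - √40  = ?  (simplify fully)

17*√10

√160 = 4*√10; 3√250 = 15*√10; √40 = 2*√10
Combine: (4 + 15 - 2)·√10 = 17*√10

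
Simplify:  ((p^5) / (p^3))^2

Inside the bracket: p^2
Raise to the power 2: p^4

p^4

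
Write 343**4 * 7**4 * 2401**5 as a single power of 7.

7**36

343**4 = 7**12; 7**4 = 7**4; 2401**5 = 7**20
Combine exponents: 7**36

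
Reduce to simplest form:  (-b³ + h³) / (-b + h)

b² + b*h + h²

Factor as (a-b)(a^2+ab+b^2) with a=h, b=b.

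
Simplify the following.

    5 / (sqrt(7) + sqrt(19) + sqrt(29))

Group as (sqrt(19) + sqrt(29)) + sqrt(7); multiply by (sqrt(19) + sqrt(29)) - sqrt(7), then rationalise the remaining surd.

(-10*sqrt(3857) - 15*sqrt(29) + 85*sqrt(19) + 205*sqrt(7))/523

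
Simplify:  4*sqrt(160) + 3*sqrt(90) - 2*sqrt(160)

4*sqrt(160) = 16*sqrt(10); 3*sqrt(90) = 9*sqrt(10); 2*sqrt(160) = 8*sqrt(10)
Combine: (16 + 9 - 8)·sqrt(10) = 17*sqrt(10)

17*sqrt(10)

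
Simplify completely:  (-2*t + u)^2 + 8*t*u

Expand the square and combine the 8*t*u term.

(2*t + u)^2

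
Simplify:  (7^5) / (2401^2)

7^(-3)

7^5 = 7^5; 2401^2 = 7^8
Combine exponents: 7^(-3)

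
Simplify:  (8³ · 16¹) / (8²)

8³ = 2^9; 16¹ = 2^4; 8² = 2^6
Combine exponents: 2^7

2^7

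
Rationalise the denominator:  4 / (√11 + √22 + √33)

(-√66 + √22 + 2*√11)/11

Group as (√11 + √33) + √22; multiply by (√11 + √33) - √22, then rationalise the remaining surd.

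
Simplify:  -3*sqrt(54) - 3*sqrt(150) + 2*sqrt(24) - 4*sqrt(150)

3*sqrt(54) = 9*sqrt(6); 3*sqrt(150) = 15*sqrt(6); 2*sqrt(24) = 4*sqrt(6); 4*sqrt(150) = 20*sqrt(6)
Combine: (-9 - 15 + 4 - 20)·sqrt(6) = -40*sqrt(6)

-40*sqrt(6)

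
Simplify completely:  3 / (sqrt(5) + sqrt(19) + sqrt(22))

Group as (sqrt(5) + sqrt(19)) + sqrt(22); multiply by (sqrt(5) + sqrt(19)) - sqrt(22), then rationalise the remaining surd.

(-3*sqrt(2090) + 3*sqrt(22) + 12*sqrt(19) + 54*sqrt(5))/188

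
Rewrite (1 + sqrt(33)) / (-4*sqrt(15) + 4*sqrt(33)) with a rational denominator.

Multiply numerator and denominator by 4*sqrt(15) + 4*sqrt(33).
Denominator becomes 288; numerator becomes 4*sqrt(15) + 4*sqrt(33) + 12*sqrt(55) + 132.

(sqrt(15) + sqrt(33) + 3*sqrt(55) + 33)/72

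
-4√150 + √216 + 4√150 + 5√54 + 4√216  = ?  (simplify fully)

4√150 = 20*√6; √216 = 6*√6; 4√150 = 20*√6; 5√54 = 15*√6; 4√216 = 24*√6
Combine: (-20 + 6 + 20 + 15 + 24)·√6 = 45*√6

45*√6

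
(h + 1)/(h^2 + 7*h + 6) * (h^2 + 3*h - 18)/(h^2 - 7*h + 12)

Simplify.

Factor: h^2 + 7*h + 6 = (h + 1)*(h + 6);  h^2 + 3*h - 18 = (h + 6)*(h - 3);  h^2 - 7*h + 12 = (h - 4)*(h - 3)
Cancel the common factors (h + 1), (h + 6), (h - 3).

1/(h - 4)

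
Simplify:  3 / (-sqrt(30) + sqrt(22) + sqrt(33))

Group as (sqrt(22) + sqrt(33)) - sqrt(30); multiply by (sqrt(22) + sqrt(33)) + sqrt(30), then rationalise the remaining surd.

(-75*sqrt(30) + 57*sqrt(33) + 123*sqrt(22) + 396*sqrt(5))/2279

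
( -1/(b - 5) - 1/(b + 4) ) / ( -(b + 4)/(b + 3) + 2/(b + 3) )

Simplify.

Numerator: -1/(b - 5) - 1/(b + 4) = (-2*b + 1)/(b^2 - b - 20)
Denominator: -(b + 4)/(b + 3) + 2/(b + 3) = (-b - 2)/(b + 3)
Divide: ((-2*b + 1)/(b^2 - b - 20)) · ((b + 3)/(-b - 2)) = (2*b^2 + 5*b - 3)/(b^3 + b^2 - 22*b - 40)

(2*b^2 + 5*b - 3)/(b^3 + b^2 - 22*b - 40)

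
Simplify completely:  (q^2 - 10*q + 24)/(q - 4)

Factor: q^2 - 10*q + 24 = (q - 6)*(q - 4)
Cancel the common factor (q - 4).

q - 6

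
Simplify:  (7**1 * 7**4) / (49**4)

7**(-3)

7**1 = 7**1; 7**4 = 7**4; 49**4 = 7**8
Combine exponents: 7**(-3)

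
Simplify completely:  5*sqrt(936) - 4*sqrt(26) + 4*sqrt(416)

42*sqrt(26)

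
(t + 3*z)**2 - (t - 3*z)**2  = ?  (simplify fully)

Binomially expand both and collect terms in t, (3*z).

12*t*z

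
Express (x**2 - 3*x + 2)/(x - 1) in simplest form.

Factor: x**2 - 3*x + 2 = (x - 2)*(x - 1)
Cancel the common factor (x - 1).

x - 2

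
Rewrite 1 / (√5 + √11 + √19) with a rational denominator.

Group as (√11 + √19) + √5; multiply by (√11 + √19) - √5, then rationalise the remaining surd.

(-2*√1045 - 3*√19 + 13*√11 + 25*√5)/211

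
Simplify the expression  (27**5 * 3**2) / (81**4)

27**5 = 3**15; 3**2 = 3**2; 81**4 = 3**16
Combine exponents: 3**1

3**1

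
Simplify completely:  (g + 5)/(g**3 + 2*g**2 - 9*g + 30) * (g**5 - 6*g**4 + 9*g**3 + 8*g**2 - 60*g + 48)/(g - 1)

Factor: g**3 + 2*g**2 - 9*g + 30 = (g + 5)*(g**2 - 3*g + 6);  g**5 - 6*g**4 + 9*g**3 + 8*g**2 - 60*g + 48 = (g + 2)*(g - 1)*(g**2 - 3*g + 6)*(g - 4)
Cancel the common factors (g**2 - 3*g + 6), (g + 5), (g - 1).

g**2 - 2*g - 8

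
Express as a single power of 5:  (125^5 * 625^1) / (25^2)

5^15

125^5 = 5^15; 625^1 = 5^4; 25^2 = 5^4
Combine exponents: 5^15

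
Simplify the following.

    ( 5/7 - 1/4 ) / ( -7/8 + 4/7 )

-26/17

Numerator: 5/7 - 1/4 = 13/28
Denominator: -7/8 + 4/7 = -17/56
Divide: (13/28) · (-56/17) = -26/17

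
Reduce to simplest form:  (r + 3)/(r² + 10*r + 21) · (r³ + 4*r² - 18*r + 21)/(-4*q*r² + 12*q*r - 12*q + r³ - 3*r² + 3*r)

Factor: r² + 10*r + 21 = (r + 3)·(r + 7);  r³ + 4*r² - 18*r + 21 = (r + 7)·(r² - 3*r + 3);  -4*q*r² + 12*q*r - 12*q + r³ - 3*r² + 3*r = (-4*q + r)·(r² - 3*r + 3)
Cancel the common factors (r² - 3*r + 3), (r + 3), (r + 7).

-1/(4*q - r)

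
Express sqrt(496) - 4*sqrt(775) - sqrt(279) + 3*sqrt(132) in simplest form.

-19*sqrt(31) + 6*sqrt(33)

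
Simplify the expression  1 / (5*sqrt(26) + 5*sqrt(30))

(-sqrt(26) + sqrt(30))/20

Multiply numerator and denominator by -5*sqrt(26) + 5*sqrt(30).
Denominator becomes 100; numerator becomes -5*sqrt(26) + 5*sqrt(30).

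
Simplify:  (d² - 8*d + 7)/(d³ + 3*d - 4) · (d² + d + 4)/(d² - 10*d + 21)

1/(d - 3)

Factor: d² - 8*d + 7 = (d - 7)·(d - 1);  d³ + 3*d - 4 = (d² + d + 4)·(d - 1);  d² - 10*d + 21 = (d - 3)·(d - 7)
Cancel the common factors (d² + d + 4), (d - 7), (d - 1).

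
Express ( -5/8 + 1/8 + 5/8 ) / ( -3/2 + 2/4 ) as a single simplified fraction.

Numerator: -5/8 + 1/8 + 5/8 = 1/8
Denominator: -3/2 + 2/4 = -1
Divide: (1/8) · (-1) = -1/8

-1/8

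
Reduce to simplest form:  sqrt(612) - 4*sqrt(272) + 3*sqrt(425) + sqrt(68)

7*sqrt(17)

sqrt(612) = 6*sqrt(17); 4*sqrt(272) = 16*sqrt(17); 3*sqrt(425) = 15*sqrt(17); sqrt(68) = 2*sqrt(17)
Combine: (6 - 16 + 15 + 2)·sqrt(17) = 7*sqrt(17)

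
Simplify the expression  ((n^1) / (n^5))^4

Inside the bracket: (n^-4)
Raise to the power 4: (n^-16)

n^(-16)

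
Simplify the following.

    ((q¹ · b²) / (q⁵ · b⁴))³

1/(b⁶*q^12)

Inside the bracket: (q^-4) · (b^-2)
Raise to the power 3: (q^-12) · (b^-6)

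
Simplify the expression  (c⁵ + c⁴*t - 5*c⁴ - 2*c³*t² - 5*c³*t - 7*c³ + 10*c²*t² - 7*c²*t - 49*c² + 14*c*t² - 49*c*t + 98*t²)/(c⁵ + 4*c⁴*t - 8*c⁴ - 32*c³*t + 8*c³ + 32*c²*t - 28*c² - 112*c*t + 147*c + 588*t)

Factor: c⁵ + c⁴*t - 5*c⁴ - 2*c³*t² - 5*c³*t - 7*c³ + 10*c²*t² - 7*c²*t - 49*c² + 14*c*t² - 49*c*t + 98*t² = (c - t)·(c - 7)·(c² + 2*c + 7)·(c + 2*t);  c⁵ + 4*c⁴*t - 8*c⁴ - 32*c³*t + 8*c³ + 32*c²*t - 28*c² - 112*c*t + 147*c + 588*t = (c - 7)·(c² + 2*c + 7)·(c - 3)·(c + 4*t)
Cancel the common factors (c² + 2*c + 7), (c - 7).

(c² + c*t - 2*t²)/(c² + 4*c*t - 3*c - 12*t)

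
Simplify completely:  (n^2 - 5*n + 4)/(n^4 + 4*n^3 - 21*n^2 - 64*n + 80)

1/(n^2 + 9*n + 20)

Factor: n^2 - 5*n + 4 = (n - 1)*(n - 4);  n^4 + 4*n^3 - 21*n^2 - 64*n + 80 = (n + 4)*(n - 1)*(n + 5)*(n - 4)
Cancel the common factors (n - 1), (n - 4).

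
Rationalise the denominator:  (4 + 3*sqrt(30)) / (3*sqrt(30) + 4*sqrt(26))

Multiply numerator and denominator by -4*sqrt(26) + 3*sqrt(30).
Denominator becomes -146; numerator becomes -24*sqrt(195) - 16*sqrt(26) + 12*sqrt(30) + 270.

(-135 - 6*sqrt(30) + 8*sqrt(26) + 12*sqrt(195))/73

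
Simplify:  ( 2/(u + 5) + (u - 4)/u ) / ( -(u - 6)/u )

(-u^2 - 3*u + 20)/(u^2 - u - 30)

Numerator: 2/(u + 5) + (u - 4)/u = (u^2 + 3*u - 20)/(u^2 + 5*u)
Denominator: -(u - 6)/u = (-u + 6)/u
Divide: ((u^2 + 3*u - 20)/(u^2 + 5*u)) · (u/(-u + 6)) = (-u^2 - 3*u + 20)/(u^2 - u - 30)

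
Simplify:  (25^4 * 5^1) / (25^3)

5^3

25^4 = 5^8; 5^1 = 5^1; 25^3 = 5^6
Combine exponents: 5^3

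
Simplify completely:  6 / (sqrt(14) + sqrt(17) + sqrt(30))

Group as (sqrt(14) + sqrt(17)) + sqrt(30); multiply by (sqrt(14) + sqrt(17)) - sqrt(30), then rationalise the remaining surd.

(-8*sqrt(1785) + 2*sqrt(30) + 54*sqrt(17) + 66*sqrt(14))/317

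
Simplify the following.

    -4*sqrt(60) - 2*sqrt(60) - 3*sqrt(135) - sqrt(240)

4*sqrt(60) = 8*sqrt(15); 2*sqrt(60) = 4*sqrt(15); 3*sqrt(135) = 9*sqrt(15); sqrt(240) = 4*sqrt(15)
Combine: (-8 - 4 - 9 - 4)·sqrt(15) = -25*sqrt(15)

-25*sqrt(15)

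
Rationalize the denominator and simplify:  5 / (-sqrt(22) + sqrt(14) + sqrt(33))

Group as (sqrt(14) + sqrt(33)) - sqrt(22); multiply by (sqrt(14) + sqrt(33)) + sqrt(22), then rationalise the remaining surd.

(-125*sqrt(22) + 15*sqrt(33) + 205*sqrt(14) + 220*sqrt(21))/1223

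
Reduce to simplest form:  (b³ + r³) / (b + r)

b² - b*r + r²

Apply the sum-of-cubes factorisation and cancel (b + r).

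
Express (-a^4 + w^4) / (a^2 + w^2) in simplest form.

-a^2 + w^2

-a^4 + w^4 factors as (-a + w)*(a + w)*(a^2 + w^2).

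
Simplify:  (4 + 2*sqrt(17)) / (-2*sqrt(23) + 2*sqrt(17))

(-sqrt(391) - 17 - 2*sqrt(23) - 2*sqrt(17))/6

Multiply numerator and denominator by 2*sqrt(17) + 2*sqrt(23).
Denominator becomes -24; numerator becomes 8*sqrt(17) + 8*sqrt(23) + 68 + 4*sqrt(391).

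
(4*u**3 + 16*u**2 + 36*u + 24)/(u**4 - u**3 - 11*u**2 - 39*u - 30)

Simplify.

Factor: 4*u**3 + 16*u**2 + 36*u + 24 = 4*(u + 1)*(u**2 + 3*u + 6);  u**4 - u**3 - 11*u**2 - 39*u - 30 = (u**2 + 3*u + 6)*(u - 5)*(u + 1)
Cancel the common factors (u**2 + 3*u + 6), (u + 1).

4/(u - 5)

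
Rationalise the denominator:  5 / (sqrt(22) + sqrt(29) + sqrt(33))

Group as (sqrt(22) + sqrt(33)) + sqrt(29); multiply by (sqrt(22) + sqrt(33)) - sqrt(29), then rationalise the remaining surd.

(-55*sqrt(174) + 45*sqrt(33) + 65*sqrt(29) + 100*sqrt(22))/1114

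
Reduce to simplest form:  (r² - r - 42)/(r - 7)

r + 6

Factor: r² - r - 42 = (r + 6)·(r - 7)
Cancel the common factor (r - 7).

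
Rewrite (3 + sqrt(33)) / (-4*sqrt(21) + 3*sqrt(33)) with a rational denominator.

(-4*sqrt(77) - 33 - 4*sqrt(21) - 3*sqrt(33))/13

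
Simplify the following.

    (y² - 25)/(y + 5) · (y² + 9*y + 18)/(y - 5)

Factor: y² - 25 = (y - 5)·(y + 5);  y² + 9*y + 18 = (y + 6)·(y + 3)
Cancel the common factors (y - 5), (y + 5).

y² + 9*y + 18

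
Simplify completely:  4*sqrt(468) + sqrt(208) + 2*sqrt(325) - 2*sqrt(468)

4*sqrt(468) = 24*sqrt(13); sqrt(208) = 4*sqrt(13); 2*sqrt(325) = 10*sqrt(13); 2*sqrt(468) = 12*sqrt(13)
Combine: (24 + 4 + 10 - 12)·sqrt(13) = 26*sqrt(13)

26*sqrt(13)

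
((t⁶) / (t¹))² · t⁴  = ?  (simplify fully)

t^14

Inside the bracket: t⁵
Raise to the power 2: t^10
Multiply by t⁴: add exponents.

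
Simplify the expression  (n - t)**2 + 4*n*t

After expansion: n**2 + 2*n*t + t**2 — a perfect-square trinomial.

(n + t)**2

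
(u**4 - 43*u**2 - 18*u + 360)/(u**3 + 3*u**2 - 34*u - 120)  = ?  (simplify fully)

u - 3

Factor: u**4 - 43*u**2 - 18*u + 360 = (u - 6)*(u + 4)*(u - 3)*(u + 5);  u**3 + 3*u**2 - 34*u - 120 = (u + 5)*(u + 4)*(u - 6)
Cancel the common factors (u - 6), (u + 5), (u + 4).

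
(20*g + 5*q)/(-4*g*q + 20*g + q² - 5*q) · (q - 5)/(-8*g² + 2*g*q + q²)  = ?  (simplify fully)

Factor: 20*g + 5*q = 5·(4*g + q);  -4*g*q + 20*g + q² - 5*q = (q - 5)·(-4*g + q);  -8*g² + 2*g*q + q² = (4*g + q)·(-2*g + q)
Cancel the common factors (4*g + q), (q - 5).

5/(8*g² - 6*g*q + q²)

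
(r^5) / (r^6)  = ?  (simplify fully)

1/r

Quotient: (r^-1)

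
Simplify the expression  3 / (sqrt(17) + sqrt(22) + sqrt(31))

(-3*sqrt(11594) + 12*sqrt(31) + 39*sqrt(22) + 54*sqrt(17))/716

Group as (sqrt(17) + sqrt(22)) + sqrt(31); multiply by (sqrt(17) + sqrt(22)) - sqrt(31), then rationalise the remaining surd.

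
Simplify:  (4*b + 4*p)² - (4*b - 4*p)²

64*b*p

Binomially expand both and collect terms in (4*b), (4*p).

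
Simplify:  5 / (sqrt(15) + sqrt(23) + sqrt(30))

(-75*sqrt(46) + 20*sqrt(30) + 55*sqrt(23) + 95*sqrt(15))/658

Group as (sqrt(15) + sqrt(23)) + sqrt(30); multiply by (sqrt(15) + sqrt(23)) - sqrt(30), then rationalise the remaining surd.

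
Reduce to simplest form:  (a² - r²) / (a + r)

a - r

Factor a^2 - r^2 and cancel (a + r).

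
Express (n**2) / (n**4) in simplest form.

Quotient: (n**-2)

n**(-2)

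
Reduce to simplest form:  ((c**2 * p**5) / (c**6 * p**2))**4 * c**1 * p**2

p**14/c**15

Inside the bracket: (c**-4) * p**3
Raise to the power 4: (c**-16) * p**12
Multiply by c**1 * p**2: add exponents.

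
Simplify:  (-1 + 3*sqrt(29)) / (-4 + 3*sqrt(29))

(9*sqrt(29) + 257)/245

Multiply numerator and denominator by -3*sqrt(29) - 4.
Denominator becomes -245; numerator becomes -257 - 9*sqrt(29).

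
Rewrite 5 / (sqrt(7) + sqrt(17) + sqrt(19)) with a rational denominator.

(-10*sqrt(2261) + 25*sqrt(19) + 45*sqrt(17) + 145*sqrt(7))/451

Group as (sqrt(17) + sqrt(19)) + sqrt(7); multiply by (sqrt(17) + sqrt(19)) - sqrt(7), then rationalise the remaining surd.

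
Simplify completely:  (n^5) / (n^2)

Quotient: n^3

n^3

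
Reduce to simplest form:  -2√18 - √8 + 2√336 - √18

2√18 = 6*√2; √8 = 2*√2; 2√336 = 8*√21; √18 = 3*√2

-11*√2 + 8*√21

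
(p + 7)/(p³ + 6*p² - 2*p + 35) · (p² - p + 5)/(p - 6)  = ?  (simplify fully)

Factor: p³ + 6*p² - 2*p + 35 = (p + 7)·(p² - p + 5)
Cancel the common factors (p² - p + 5), (p + 7).

1/(p - 6)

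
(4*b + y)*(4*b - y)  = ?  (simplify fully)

(4*b)**2 - (y)**2 = 16*b**2 - y**2.

16*b**2 - y**2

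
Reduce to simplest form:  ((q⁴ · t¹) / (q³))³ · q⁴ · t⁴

Inside the bracket: q¹ · t¹
Raise to the power 3: q³ · t³
Multiply by q⁴ · t⁴: add exponents.

q⁷*t⁷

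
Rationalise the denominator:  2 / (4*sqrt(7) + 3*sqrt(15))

Multiply numerator and denominator by -4*sqrt(7) + 3*sqrt(15).
Denominator becomes 23; numerator becomes -8*sqrt(7) + 6*sqrt(15).

(-8*sqrt(7) + 6*sqrt(15))/23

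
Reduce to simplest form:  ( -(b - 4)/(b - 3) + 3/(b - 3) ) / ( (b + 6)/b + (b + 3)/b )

(-b² + 7*b)/(2*b² + 3*b - 27)

Numerator: -(b - 4)/(b - 3) + 3/(b - 3) = (-b + 7)/(b - 3)
Denominator: (b + 6)/b + (b + 3)/b = (2*b + 9)/b
Divide: ((-b + 7)/(b - 3)) · (b/(2*b + 9)) = (-b² + 7*b)/(2*b² + 3*b - 27)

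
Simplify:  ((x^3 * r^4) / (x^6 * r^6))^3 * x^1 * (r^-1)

1/(r^7*x^8)

Inside the bracket: (x^-3) * (r^-2)
Raise to the power 3: (x^-9) * (r^-6)
Multiply by x^1 * (r^-1): add exponents.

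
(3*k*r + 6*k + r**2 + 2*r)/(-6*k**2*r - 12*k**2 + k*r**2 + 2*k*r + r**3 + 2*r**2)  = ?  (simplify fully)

1/(-2*k + r)

Factor: 3*k*r + 6*k + r**2 + 2*r = (r + 2)*(3*k + r);  -6*k**2*r - 12*k**2 + k*r**2 + 2*k*r + r**3 + 2*r**2 = (-2*k + r)*(r + 2)*(3*k + r)
Cancel the common factors (3*k + r), (r + 2).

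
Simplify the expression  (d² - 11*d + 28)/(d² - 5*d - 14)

(d - 4)/(d + 2)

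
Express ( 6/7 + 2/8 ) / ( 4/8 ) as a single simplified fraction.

31/14

Numerator: 6/7 + 2/8 = 31/28
Denominator: 4/8 = 1/2
Divide: (31/28) · (2) = 31/14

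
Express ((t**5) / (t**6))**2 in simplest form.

Inside the bracket: (t**-1)
Raise to the power 2: (t**-2)

t**(-2)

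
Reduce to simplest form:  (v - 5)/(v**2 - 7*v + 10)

1/(v - 2)

Factor: v**2 - 7*v + 10 = (v - 2)*(v - 5)
Cancel the common factor (v - 5).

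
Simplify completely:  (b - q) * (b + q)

b^2 - q^2

Telescope via difference of squares: (b+q)(b-q) = b^2 - q^2.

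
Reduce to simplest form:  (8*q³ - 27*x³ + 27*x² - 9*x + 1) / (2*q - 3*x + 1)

4*q² + 6*q*x - 2*q + 9*x² - 6*x + 1

Apply the difference-of-cubes factorisation and cancel (2*q - 3*x + 1).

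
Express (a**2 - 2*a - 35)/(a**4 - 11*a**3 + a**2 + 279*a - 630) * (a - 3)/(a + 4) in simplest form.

1/(a**2 - 2*a - 24)

Factor: a**2 - 2*a - 35 = (a - 7)*(a + 5);  a**4 - 11*a**3 + a**2 + 279*a - 630 = (a - 7)*(a - 6)*(a - 3)*(a + 5)
Cancel the common factors (a + 5), (a - 7), (a - 3).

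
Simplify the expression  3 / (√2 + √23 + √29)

Group as (√23 + √29) + √2; multiply by (√23 + √29) - √2, then rationalise the remaining surd.

(-√1334 - 2*√29 + 4*√23 + 25*√2)/28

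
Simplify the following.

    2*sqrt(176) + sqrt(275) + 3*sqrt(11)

2*sqrt(176) = 8*sqrt(11); sqrt(275) = 5*sqrt(11); 3*sqrt(11) = 3*sqrt(11)
Combine: (8 + 5 + 3)·sqrt(11) = 16*sqrt(11)

16*sqrt(11)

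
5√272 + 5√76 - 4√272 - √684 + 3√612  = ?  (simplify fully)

5√272 = 20*√17; 5√76 = 10*√19; 4√272 = 16*√17; √684 = 6*√19; 3√612 = 18*√17

4*√19 + 22*√17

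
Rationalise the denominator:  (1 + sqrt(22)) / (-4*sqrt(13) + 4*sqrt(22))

Multiply numerator and denominator by 4*sqrt(13) + 4*sqrt(22).
Denominator becomes 144; numerator becomes 4*sqrt(13) + 4*sqrt(22) + 4*sqrt(286) + 88.

(sqrt(13) + sqrt(22) + sqrt(286) + 22)/36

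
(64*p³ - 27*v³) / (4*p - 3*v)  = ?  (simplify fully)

(4*p)^3 - (3*v)^3 = (4*p - 3*v)(16*p² + 12*p*v + 9*v²).

16*p² + 12*p*v + 9*v²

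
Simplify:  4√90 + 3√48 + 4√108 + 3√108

4√90 = 12*√10; 3√48 = 12*√3; 4√108 = 24*√3; 3√108 = 18*√3

12*√10 + 54*√3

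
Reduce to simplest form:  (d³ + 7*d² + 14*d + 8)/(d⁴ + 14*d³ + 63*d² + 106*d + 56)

Factor: d³ + 7*d² + 14*d + 8 = (d + 4)·(d + 1)·(d + 2);  d⁴ + 14*d³ + 63*d² + 106*d + 56 = (d + 2)·(d + 4)·(d + 7)·(d + 1)
Cancel the common factors (d + 4), (d + 1), (d + 2).

1/(d + 7)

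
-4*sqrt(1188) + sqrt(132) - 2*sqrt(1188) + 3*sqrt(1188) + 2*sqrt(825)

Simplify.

-6*sqrt(33)

4*sqrt(1188) = 24*sqrt(33); sqrt(132) = 2*sqrt(33); 2*sqrt(1188) = 12*sqrt(33); 3*sqrt(1188) = 18*sqrt(33); 2*sqrt(825) = 10*sqrt(33)
Combine: (-24 + 2 - 12 + 18 + 10)·sqrt(33) = -6*sqrt(33)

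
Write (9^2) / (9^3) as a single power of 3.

9^2 = 3^4; 9^3 = 3^6
Combine exponents: 3^(-2)

3^(-2)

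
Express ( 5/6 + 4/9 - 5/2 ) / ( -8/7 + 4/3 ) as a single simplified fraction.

Numerator: 5/6 + 4/9 - 5/2 = -11/9
Denominator: -8/7 + 4/3 = 4/21
Divide: (-11/9) · (21/4) = -77/12

-77/12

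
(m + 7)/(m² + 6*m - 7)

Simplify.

1/(m - 1)

Factor: m² + 6*m - 7 = (m - 1)·(m + 7)
Cancel the common factor (m + 7).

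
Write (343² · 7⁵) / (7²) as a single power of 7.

343² = 7^6; 7⁵ = 7^5; 7² = 7^2
Combine exponents: 7^9

7^9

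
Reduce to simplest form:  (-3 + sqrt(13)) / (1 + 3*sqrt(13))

Multiply numerator and denominator by -3*sqrt(13) + 1.
Denominator becomes -116; numerator becomes -42 + 10*sqrt(13).

(-5*sqrt(13) + 21)/58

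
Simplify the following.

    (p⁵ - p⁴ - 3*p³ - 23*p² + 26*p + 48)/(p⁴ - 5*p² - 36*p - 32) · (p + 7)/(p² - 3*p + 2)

(p² + 4*p - 21)/(p² - 5*p + 4)

Factor: p⁵ - p⁴ - 3*p³ - 23*p² + 26*p + 48 = (p + 1)·(p - 3)·(p - 2)·(p² + 3*p + 8);  p⁴ - 5*p² - 36*p - 32 = (p + 1)·(p² + 3*p + 8)·(p - 4);  p² - 3*p + 2 = (p - 2)·(p - 1)
Cancel the common factors (p² + 3*p + 8), (p + 1), (p - 2).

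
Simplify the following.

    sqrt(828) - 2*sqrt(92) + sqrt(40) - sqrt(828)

sqrt(828) = 6*sqrt(23); 2*sqrt(92) = 4*sqrt(23); sqrt(40) = 2*sqrt(10); sqrt(828) = 6*sqrt(23)

-4*sqrt(23) + 2*sqrt(10)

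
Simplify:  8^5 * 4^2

8^5 = 2^15; 4^2 = 2^4
Combine exponents: 2^19

2^19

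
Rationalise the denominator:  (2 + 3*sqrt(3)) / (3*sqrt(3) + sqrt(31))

Multiply numerator and denominator by -sqrt(31) + 3*sqrt(3).
Denominator becomes -4; numerator becomes -3*sqrt(93) - 2*sqrt(31) + 6*sqrt(3) + 27.

(-27 - 6*sqrt(3) + 2*sqrt(31) + 3*sqrt(93))/4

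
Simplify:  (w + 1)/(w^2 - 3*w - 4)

1/(w - 4)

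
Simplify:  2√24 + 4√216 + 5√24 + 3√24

44*√6

2√24 = 4*√6; 4√216 = 24*√6; 5√24 = 10*√6; 3√24 = 6*√6
Combine: (4 + 24 + 10 + 6)·√6 = 44*√6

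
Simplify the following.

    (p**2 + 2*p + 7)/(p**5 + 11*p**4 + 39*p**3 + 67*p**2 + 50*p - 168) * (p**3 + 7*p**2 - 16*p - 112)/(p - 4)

Factor: p**5 + 11*p**4 + 39*p**3 + 67*p**2 + 50*p - 168 = (p + 6)*(p**2 + 2*p + 7)*(p + 4)*(p - 1);  p**3 + 7*p**2 - 16*p - 112 = (p + 7)*(p - 4)*(p + 4)
Cancel the common factors (p**2 + 2*p + 7), (p - 4), (p + 4).

(p + 7)/(p**2 + 5*p - 6)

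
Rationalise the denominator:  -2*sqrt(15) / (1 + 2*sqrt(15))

Multiply numerator and denominator by -2*sqrt(15) + 1.
Denominator becomes -59; numerator becomes -2*sqrt(15) + 60.

(-60 + 2*sqrt(15))/59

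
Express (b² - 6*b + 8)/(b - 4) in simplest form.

b - 2

Factor: b² - 6*b + 8 = (b - 2)·(b - 4)
Cancel the common factor (b - 4).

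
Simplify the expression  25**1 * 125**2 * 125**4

5**20

25**1 = 5**2; 125**2 = 5**6; 125**4 = 5**12
Combine exponents: 5**20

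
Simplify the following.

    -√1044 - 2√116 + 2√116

√1044 = 6*√29; 2√116 = 4*√29; 2√116 = 4*√29
Combine: (-6 - 4 + 4)·√29 = -6*√29

-6*√29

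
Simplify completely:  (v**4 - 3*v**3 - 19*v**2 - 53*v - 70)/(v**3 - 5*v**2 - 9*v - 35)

v + 2

Factor: v**4 - 3*v**3 - 19*v**2 - 53*v - 70 = (v**2 + 2*v + 5)*(v - 7)*(v + 2);  v**3 - 5*v**2 - 9*v - 35 = (v**2 + 2*v + 5)*(v - 7)
Cancel the common factors (v**2 + 2*v + 5), (v - 7).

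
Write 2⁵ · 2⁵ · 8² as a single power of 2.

2⁵ = 2^5; 2⁵ = 2^5; 8² = 2^6
Combine exponents: 2^16

2^16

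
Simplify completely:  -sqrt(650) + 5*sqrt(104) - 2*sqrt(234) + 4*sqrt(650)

sqrt(650) = 5*sqrt(26); 5*sqrt(104) = 10*sqrt(26); 2*sqrt(234) = 6*sqrt(26); 4*sqrt(650) = 20*sqrt(26)
Combine: (-5 + 10 - 6 + 20)·sqrt(26) = 19*sqrt(26)

19*sqrt(26)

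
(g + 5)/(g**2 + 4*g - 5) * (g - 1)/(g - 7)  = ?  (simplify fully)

1/(g - 7)

Factor: g**2 + 4*g - 5 = (g + 5)*(g - 1)
Cancel the common factors (g + 5), (g - 1).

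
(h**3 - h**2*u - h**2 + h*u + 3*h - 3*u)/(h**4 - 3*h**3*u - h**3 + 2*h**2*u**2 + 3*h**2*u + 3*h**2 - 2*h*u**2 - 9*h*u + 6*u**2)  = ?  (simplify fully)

-1/(-h + 2*u)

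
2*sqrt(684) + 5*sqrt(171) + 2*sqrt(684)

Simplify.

39*sqrt(19)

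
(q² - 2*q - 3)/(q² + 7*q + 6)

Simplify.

(q - 3)/(q + 6)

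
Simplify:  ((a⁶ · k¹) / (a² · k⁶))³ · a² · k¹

a^14/k^14

Inside the bracket: a⁴ · (k^-5)
Raise to the power 3: a^12 · (k^-15)
Multiply by a² · k¹: add exponents.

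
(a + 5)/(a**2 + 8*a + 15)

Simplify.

Factor: a**2 + 8*a + 15 = (a + 5)*(a + 3)
Cancel the common factor (a + 5).

1/(a + 3)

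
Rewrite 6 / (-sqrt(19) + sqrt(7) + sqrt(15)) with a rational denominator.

(-6*sqrt(19) + 22*sqrt(15) + 54*sqrt(7) + 4*sqrt(1995))/137

Group as (sqrt(7) + sqrt(15)) - sqrt(19); multiply by (sqrt(7) + sqrt(15)) + sqrt(19), then rationalise the remaining surd.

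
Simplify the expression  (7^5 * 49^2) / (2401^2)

7^1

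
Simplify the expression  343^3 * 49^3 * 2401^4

7^31

343^3 = 7^9; 49^3 = 7^6; 2401^4 = 7^16
Combine exponents: 7^31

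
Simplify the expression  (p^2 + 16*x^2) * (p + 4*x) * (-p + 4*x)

Pair the conjugate factors: ((4*x)+p)((4*x)-p) = -p^2 + 16*x^2, then repeat with the next factor.

-p^4 + 256*x^4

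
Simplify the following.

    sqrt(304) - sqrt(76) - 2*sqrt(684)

sqrt(304) = 4*sqrt(19); sqrt(76) = 2*sqrt(19); 2*sqrt(684) = 12*sqrt(19)
Combine: (4 - 2 - 12)·sqrt(19) = -10*sqrt(19)

-10*sqrt(19)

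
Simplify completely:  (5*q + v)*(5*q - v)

25*q^2 - v^2

Difference of squares with P = 5*q, Q = v.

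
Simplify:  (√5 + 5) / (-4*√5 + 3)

(-23*√5 - 35)/71

Multiply numerator and denominator by 3 + 4*√5.
Denominator becomes -71; numerator becomes 35 + 23*√5.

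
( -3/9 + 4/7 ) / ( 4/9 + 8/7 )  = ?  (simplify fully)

Numerator: -3/9 + 4/7 = 5/21
Denominator: 4/9 + 8/7 = 100/63
Divide: (5/21) · (63/100) = 3/20

3/20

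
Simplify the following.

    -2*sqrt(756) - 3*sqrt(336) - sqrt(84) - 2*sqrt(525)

2*sqrt(756) = 12*sqrt(21); 3*sqrt(336) = 12*sqrt(21); sqrt(84) = 2*sqrt(21); 2*sqrt(525) = 10*sqrt(21)
Combine: (-12 - 12 - 2 - 10)·sqrt(21) = -36*sqrt(21)

-36*sqrt(21)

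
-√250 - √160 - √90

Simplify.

-12*√10

√250 = 5*√10; √160 = 4*√10; √90 = 3*√10
Combine: (-5 - 4 - 3)·√10 = -12*√10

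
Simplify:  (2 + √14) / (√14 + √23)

Multiply numerator and denominator by -√23 + √14.
Denominator becomes -9; numerator becomes -√322 - 2*√23 + 2*√14 + 14.

(-14 - 2*√14 + 2*√23 + √322)/9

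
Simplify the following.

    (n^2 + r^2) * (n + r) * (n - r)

Telescope via difference of squares: (n+r)(n-r) = n^2 - r^2, then repeat with the next factor.

n^4 - r^4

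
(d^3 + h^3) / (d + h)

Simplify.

d^2 - d*h + h^2

Apply the sum-of-cubes factorisation and cancel (d + h).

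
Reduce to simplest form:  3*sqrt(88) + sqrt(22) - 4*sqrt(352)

-9*sqrt(22)

3*sqrt(88) = 6*sqrt(22); sqrt(22) = sqrt(22); 4*sqrt(352) = 16*sqrt(22)
Combine: (6 + 1 - 16)·sqrt(22) = -9*sqrt(22)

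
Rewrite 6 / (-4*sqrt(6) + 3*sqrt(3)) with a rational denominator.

(-8*sqrt(6) - 6*sqrt(3))/23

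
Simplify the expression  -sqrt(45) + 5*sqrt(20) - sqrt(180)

sqrt(5)

sqrt(45) = 3*sqrt(5); 5*sqrt(20) = 10*sqrt(5); sqrt(180) = 6*sqrt(5)
Combine: (-3 + 10 - 6)·sqrt(5) = sqrt(5)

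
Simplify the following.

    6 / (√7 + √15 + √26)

(-3*√2730 - 6*√26 + 27*√15 + 51*√7)/101

Group as (√15 + √26) + √7; multiply by (√15 + √26) - √7, then rationalise the remaining surd.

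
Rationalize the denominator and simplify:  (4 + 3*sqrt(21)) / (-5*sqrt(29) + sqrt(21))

Multiply numerator and denominator by sqrt(21) + 5*sqrt(29).
Denominator becomes -704; numerator becomes 4*sqrt(21) + 63 + 20*sqrt(29) + 15*sqrt(609).

(-15*sqrt(609) - 20*sqrt(29) - 63 - 4*sqrt(21))/704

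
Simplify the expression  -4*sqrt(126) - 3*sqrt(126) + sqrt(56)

4*sqrt(126) = 12*sqrt(14); 3*sqrt(126) = 9*sqrt(14); sqrt(56) = 2*sqrt(14)
Combine: (-12 - 9 + 2)·sqrt(14) = -19*sqrt(14)

-19*sqrt(14)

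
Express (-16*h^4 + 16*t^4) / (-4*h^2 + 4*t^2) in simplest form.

4*h^2 + 4*t^2

Difference of fourth powers: factor out (-4*h^2 + 4*t^2).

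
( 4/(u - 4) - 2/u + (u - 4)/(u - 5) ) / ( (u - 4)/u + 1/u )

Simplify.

Numerator: 4/(u - 4) - 2/u + (u - 4)/(u - 5) = (u³ - 6*u² + 14*u - 40)/(u³ - 9*u² + 20*u)
Denominator: (u - 4)/u + 1/u = (u - 3)/u
Divide: ((u³ - 6*u² + 14*u - 40)/(u³ - 9*u² + 20*u)) · (u/(u - 3)) = (u³ - 6*u² + 14*u - 40)/(u³ - 12*u² + 47*u - 60)

(u³ - 6*u² + 14*u - 40)/(u³ - 12*u² + 47*u - 60)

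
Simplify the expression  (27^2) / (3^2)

3^4

27^2 = 3^6; 3^2 = 3^2
Combine exponents: 3^4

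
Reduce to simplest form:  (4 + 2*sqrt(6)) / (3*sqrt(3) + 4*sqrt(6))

(-18*sqrt(2) - 12*sqrt(3) + 16*sqrt(6) + 48)/69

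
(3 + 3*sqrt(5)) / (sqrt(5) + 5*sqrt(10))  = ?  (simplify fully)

(-15 - 3*sqrt(5) + 15*sqrt(10) + 75*sqrt(2))/245

Multiply numerator and denominator by -5*sqrt(10) + sqrt(5).
Denominator becomes -245; numerator becomes -75*sqrt(2) - 15*sqrt(10) + 3*sqrt(5) + 15.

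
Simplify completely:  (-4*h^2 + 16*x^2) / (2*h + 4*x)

-2*h + 4*x

Factor (4*x)^2 - (2*h)^2 and cancel (2*h + 4*x).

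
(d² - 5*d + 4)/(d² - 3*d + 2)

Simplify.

Factor: d² - 5*d + 4 = (d - 1)·(d - 4);  d² - 3*d + 2 = (d - 1)·(d - 2)
Cancel the common factor (d - 1).

(d - 4)/(d - 2)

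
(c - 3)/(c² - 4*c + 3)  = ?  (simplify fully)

Factor: c² - 4*c + 3 = (c - 1)·(c - 3)
Cancel the common factor (c - 3).

1/(c - 1)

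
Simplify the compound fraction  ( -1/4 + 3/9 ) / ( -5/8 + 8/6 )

Numerator: -1/4 + 3/9 = 1/12
Denominator: -5/8 + 8/6 = 17/24
Divide: (1/12) · (24/17) = 2/17

2/17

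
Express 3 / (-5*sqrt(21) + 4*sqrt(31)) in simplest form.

Multiply numerator and denominator by 4*sqrt(31) + 5*sqrt(21).
Denominator becomes -29; numerator becomes 12*sqrt(31) + 15*sqrt(21).

(-15*sqrt(21) - 12*sqrt(31))/29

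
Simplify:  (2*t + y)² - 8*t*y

(2*t - y)²

Expand the square and combine the 8*t*y term.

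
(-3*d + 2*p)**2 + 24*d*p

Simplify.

(3*d + 2*p)**2

After expansion: 9*d**2 + 12*d*p + 4*p**2 — a perfect-square trinomial.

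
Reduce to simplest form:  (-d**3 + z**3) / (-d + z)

Factor as (a-b)(a**2+ab+b**2) with a=z, b=d.

d**2 + d*z + z**2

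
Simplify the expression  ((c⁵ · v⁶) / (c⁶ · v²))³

Inside the bracket: (c^-1) · v⁴
Raise to the power 3: (c^-3) · v^12

v^12/c³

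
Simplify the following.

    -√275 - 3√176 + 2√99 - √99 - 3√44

√275 = 5*√11; 3√176 = 12*√11; 2√99 = 6*√11; √99 = 3*√11; 3√44 = 6*√11
Combine: (-5 - 12 + 6 - 3 - 6)·√11 = -20*√11

-20*√11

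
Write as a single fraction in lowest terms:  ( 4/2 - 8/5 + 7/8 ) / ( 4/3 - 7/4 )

-153/50

Numerator: 4/2 - 8/5 + 7/8 = 51/40
Denominator: 4/3 - 7/4 = -5/12
Divide: (51/40) · (-12/5) = -153/50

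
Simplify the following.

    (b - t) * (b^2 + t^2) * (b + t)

b^4 - t^4

Pair the conjugate factors: (b+t)(b-t) = b^2 - t^2, then repeat with the next factor.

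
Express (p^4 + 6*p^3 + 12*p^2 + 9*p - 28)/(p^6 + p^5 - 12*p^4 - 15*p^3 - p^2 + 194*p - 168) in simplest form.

Factor: p^4 + 6*p^3 + 12*p^2 + 9*p - 28 = (p^2 + 3*p + 7)*(p + 4)*(p - 1);  p^6 + p^5 - 12*p^4 - 15*p^3 - p^2 + 194*p - 168 = (p + 4)*(p - 1)*(p^2 + 3*p + 7)*(p - 3)*(p - 2)
Cancel the common factors (p^2 + 3*p + 7), (p + 4), (p - 1).

1/(p^2 - 5*p + 6)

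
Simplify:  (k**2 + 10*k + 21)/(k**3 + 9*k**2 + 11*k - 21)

Factor: k**2 + 10*k + 21 = (k + 7)*(k + 3);  k**3 + 9*k**2 + 11*k - 21 = (k + 7)*(k + 3)*(k - 1)
Cancel the common factors (k + 3), (k + 7).

1/(k - 1)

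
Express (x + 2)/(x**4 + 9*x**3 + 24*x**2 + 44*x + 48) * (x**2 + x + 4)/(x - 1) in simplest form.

Factor: x**4 + 9*x**3 + 24*x**2 + 44*x + 48 = (x**2 + x + 4)*(x + 6)*(x + 2)
Cancel the common factors (x**2 + x + 4), (x + 2).

1/(x**2 + 5*x - 6)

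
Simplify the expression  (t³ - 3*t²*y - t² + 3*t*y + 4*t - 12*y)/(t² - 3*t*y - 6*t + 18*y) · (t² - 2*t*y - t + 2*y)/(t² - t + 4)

Factor: t³ - 3*t²*y - t² + 3*t*y + 4*t - 12*y = (t - 3*y)·(t² - t + 4);  t² - 3*t*y - 6*t + 18*y = (t - 6)·(t - 3*y);  t² - 2*t*y - t + 2*y = (t - 1)·(t - 2*y)
Cancel the common factors (t² - t + 4), (t - 3*y).

(t² - 2*t*y - t + 2*y)/(t - 6)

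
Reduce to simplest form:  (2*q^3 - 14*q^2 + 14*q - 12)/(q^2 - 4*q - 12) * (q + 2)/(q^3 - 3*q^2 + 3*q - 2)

2/(q - 2)

Factor: 2*q^3 - 14*q^2 + 14*q - 12 = 2*(q^2 - q + 1)*(q - 6);  q^2 - 4*q - 12 = (q + 2)*(q - 6);  q^3 - 3*q^2 + 3*q - 2 = (q^2 - q + 1)*(q - 2)
Cancel the common factors (q^2 - q + 1), (q - 6), (q + 2).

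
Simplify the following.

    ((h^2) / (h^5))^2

Inside the bracket: (h^-3)
Raise to the power 2: (h^-6)

h^(-6)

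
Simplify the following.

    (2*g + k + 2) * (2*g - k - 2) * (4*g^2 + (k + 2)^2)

16*g^4 - k^4 - 8*k^3 - 24*k^2 - 32*k - 16

((2*g)+(k + 2))((2*g)-(k + 2)) = 4*g^2 - k^2 - 4*k - 4; continue pairing.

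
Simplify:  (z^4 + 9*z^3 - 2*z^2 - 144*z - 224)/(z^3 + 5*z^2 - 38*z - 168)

Factor: z^4 + 9*z^3 - 2*z^2 - 144*z - 224 = (z + 7)*(z - 4)*(z + 2)*(z + 4);  z^3 + 5*z^2 - 38*z - 168 = (z + 4)*(z - 6)*(z + 7)
Cancel the common factors (z + 4), (z + 7).

(z^2 - 2*z - 8)/(z - 6)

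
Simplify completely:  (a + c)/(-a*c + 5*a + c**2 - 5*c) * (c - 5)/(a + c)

Factor: -a*c + 5*a + c**2 - 5*c = (c - 5)*(-a + c)
Cancel the common factors (c - 5), (a + c).

-1/(a - c)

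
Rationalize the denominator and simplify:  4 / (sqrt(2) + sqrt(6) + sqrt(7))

(-16*sqrt(21) + 4*sqrt(7) + 12*sqrt(6) + 44*sqrt(2))/47

Group as (sqrt(2) + sqrt(7)) + sqrt(6); multiply by (sqrt(2) + sqrt(7)) - sqrt(6), then rationalise the remaining surd.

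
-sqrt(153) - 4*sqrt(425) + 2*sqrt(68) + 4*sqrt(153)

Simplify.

-7*sqrt(17)

sqrt(153) = 3*sqrt(17); 4*sqrt(425) = 20*sqrt(17); 2*sqrt(68) = 4*sqrt(17); 4*sqrt(153) = 12*sqrt(17)
Combine: (-3 - 20 + 4 + 12)·sqrt(17) = -7*sqrt(17)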